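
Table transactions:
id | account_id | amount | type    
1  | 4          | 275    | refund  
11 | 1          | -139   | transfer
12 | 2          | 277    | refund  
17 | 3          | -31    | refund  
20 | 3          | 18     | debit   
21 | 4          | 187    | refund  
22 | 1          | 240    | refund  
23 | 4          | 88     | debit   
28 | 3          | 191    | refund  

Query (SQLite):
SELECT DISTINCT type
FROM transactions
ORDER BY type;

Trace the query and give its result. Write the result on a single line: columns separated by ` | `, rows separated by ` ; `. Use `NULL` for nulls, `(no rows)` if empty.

Collect distinct type values from transactions.

debit ; refund ; transfer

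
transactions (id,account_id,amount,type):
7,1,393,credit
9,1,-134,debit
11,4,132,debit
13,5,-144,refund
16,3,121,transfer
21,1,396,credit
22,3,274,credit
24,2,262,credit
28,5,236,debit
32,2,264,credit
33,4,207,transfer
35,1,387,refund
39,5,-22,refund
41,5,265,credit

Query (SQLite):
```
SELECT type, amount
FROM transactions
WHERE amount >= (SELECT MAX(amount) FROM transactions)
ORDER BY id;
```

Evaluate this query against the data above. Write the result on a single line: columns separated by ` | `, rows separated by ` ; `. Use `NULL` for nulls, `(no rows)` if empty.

Scalar subquery: MAX(amount) over all transactions rows = 396.
Keep rows where amount >= that value.

credit | 396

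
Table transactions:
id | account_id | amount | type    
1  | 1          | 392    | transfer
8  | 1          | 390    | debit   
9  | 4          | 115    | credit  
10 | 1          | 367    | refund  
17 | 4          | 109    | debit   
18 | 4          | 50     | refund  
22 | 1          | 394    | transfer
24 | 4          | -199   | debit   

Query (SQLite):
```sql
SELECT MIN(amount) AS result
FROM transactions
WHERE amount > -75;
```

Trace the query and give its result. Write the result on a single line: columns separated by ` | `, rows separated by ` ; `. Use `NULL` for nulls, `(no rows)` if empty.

Rows where amount > -75 → amount values: [392, 390, 115, 367, 109, 50, 394].
MIN of non-NULL values = 50.

50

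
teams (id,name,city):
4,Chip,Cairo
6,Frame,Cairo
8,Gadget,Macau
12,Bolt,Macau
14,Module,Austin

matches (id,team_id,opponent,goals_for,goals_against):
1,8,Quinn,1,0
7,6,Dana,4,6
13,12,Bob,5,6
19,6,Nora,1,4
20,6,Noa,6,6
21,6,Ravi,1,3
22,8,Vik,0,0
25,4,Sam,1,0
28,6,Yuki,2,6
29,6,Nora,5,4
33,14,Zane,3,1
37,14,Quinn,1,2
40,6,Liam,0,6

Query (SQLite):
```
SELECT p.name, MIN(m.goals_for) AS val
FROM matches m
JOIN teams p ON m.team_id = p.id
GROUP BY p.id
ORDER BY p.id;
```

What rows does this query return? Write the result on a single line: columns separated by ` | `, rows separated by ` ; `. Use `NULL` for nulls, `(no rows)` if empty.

Chip | 1 ; Frame | 0 ; Gadget | 0 ; Bolt | 5 ; Module | 1

Join each matches row to its teams via team_id.
Group joined rows by teams.id; compute MIN(m.goals_for) per group.
  4: ids {25} → MIN(m.goals_for)=1
  6: ids {7, 19, 20, 21, 28, 29, 40} → MIN(m.goals_for)=0
  8: ids {1, 22} → MIN(m.goals_for)=0
  12: ids {13} → MIN(m.goals_for)=5
  14: ids {33, 37} → MIN(m.goals_for)=1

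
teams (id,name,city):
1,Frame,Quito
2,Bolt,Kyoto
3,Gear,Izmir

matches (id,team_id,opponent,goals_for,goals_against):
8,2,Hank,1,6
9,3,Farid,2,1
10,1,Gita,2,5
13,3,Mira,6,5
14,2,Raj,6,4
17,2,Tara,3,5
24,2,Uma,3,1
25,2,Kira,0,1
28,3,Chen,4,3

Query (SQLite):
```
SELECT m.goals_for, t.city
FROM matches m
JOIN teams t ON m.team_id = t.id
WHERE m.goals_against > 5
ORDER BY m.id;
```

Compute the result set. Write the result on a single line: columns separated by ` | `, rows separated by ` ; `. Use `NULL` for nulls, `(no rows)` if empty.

Each matches row matches the teams row where team_id = teams.id.
Then keep rows with m.goals_against > 5.

1 | Kyoto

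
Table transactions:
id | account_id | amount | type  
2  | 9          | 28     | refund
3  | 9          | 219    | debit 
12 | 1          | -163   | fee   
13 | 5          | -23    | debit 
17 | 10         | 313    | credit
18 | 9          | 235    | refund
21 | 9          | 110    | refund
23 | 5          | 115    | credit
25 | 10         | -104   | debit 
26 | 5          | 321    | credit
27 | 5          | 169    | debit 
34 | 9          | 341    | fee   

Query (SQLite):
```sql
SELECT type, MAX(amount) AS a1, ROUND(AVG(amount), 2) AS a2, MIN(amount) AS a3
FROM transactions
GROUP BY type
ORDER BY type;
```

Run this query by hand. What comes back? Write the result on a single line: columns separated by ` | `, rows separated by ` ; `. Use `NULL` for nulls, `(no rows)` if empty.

credit | 321 | 249.67 | 115 ; debit | 219 | 65.25 | -104 ; fee | 341 | 89 | -163 ; refund | 235 | 124.33 | 28

Group transactions by type.
Per group compute: MAX(amount), ROUND(AVG(amount), 2), MIN(amount).
  credit: ids {17, 23, 26} → MAX(amount)=321, ROUND(AVG(amount), 2)=249.67, MIN(amount)=115
  debit: ids {3, 13, 25, 27} → MAX(amount)=219, ROUND(AVG(amount), 2)=65.25, MIN(amount)=-104
  fee: ids {12, 34} → MAX(amount)=341, ROUND(AVG(amount), 2)=89, MIN(amount)=-163
  refund: ids {2, 18, 21} → MAX(amount)=235, ROUND(AVG(amount), 2)=124.33, MIN(amount)=28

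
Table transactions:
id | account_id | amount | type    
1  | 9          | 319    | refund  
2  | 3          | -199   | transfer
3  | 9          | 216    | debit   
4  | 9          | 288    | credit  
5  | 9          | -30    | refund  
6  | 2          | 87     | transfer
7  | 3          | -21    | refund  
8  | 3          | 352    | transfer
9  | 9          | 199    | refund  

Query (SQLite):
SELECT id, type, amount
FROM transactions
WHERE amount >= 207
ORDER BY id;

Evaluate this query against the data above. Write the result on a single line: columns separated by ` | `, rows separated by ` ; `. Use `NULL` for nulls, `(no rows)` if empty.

1 | refund | 319 ; 3 | debit | 216 ; 4 | credit | 288 ; 8 | transfer | 352

amount >= 207: ids {1, 3, 4, 8}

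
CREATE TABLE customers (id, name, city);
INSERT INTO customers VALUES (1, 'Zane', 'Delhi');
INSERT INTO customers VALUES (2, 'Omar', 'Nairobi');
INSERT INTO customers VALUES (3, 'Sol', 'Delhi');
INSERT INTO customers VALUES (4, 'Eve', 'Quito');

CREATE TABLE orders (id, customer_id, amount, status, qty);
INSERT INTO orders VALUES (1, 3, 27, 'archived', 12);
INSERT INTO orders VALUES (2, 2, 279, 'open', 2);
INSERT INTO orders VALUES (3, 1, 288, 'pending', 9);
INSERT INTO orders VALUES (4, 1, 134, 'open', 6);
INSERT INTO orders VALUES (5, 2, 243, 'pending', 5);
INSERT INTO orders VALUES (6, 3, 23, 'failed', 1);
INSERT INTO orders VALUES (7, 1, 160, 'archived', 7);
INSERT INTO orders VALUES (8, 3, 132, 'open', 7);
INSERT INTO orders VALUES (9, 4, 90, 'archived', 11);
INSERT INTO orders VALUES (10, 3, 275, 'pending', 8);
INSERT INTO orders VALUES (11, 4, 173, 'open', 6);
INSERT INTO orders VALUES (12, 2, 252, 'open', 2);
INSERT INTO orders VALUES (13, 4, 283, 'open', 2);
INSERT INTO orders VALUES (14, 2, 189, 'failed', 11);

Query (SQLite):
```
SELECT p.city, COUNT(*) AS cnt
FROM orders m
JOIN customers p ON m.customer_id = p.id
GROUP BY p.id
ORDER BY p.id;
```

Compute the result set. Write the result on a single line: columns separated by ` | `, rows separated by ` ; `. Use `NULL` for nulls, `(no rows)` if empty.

Delhi | 3 ; Nairobi | 4 ; Delhi | 4 ; Quito | 3

Join each orders row to its customers via customer_id.
Group joined rows by customers.id; compute COUNT(*) per group.
  1: ids {3, 4, 7} → COUNT(*)=3
  2: ids {2, 5, 12, 14} → COUNT(*)=4
  3: ids {1, 6, 8, 10} → COUNT(*)=4
  4: ids {9, 11, 13} → COUNT(*)=3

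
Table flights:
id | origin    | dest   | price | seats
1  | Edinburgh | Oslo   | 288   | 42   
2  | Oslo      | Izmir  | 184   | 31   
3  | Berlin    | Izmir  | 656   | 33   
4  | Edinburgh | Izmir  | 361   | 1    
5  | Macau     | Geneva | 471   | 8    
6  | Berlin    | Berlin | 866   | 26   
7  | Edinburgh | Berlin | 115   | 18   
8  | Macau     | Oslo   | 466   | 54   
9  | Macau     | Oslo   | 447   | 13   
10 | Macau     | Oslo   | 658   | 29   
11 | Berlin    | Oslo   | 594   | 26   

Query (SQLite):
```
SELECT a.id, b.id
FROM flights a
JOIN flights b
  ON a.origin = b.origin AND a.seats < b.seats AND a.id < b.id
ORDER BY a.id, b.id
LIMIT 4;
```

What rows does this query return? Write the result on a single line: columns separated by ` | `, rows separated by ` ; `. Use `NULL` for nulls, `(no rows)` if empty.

Pairs (a,b) with same origin, a.seats < b.seats, a.id < b.id.
origin groups: Berlin:{3,6,11} Edinburgh:{1,4,7} Macau:{5,8,9,10} Oslo:{2}
Ordered by (a.id, b.id); first 4.

4 | 7 ; 5 | 8 ; 5 | 9 ; 5 | 10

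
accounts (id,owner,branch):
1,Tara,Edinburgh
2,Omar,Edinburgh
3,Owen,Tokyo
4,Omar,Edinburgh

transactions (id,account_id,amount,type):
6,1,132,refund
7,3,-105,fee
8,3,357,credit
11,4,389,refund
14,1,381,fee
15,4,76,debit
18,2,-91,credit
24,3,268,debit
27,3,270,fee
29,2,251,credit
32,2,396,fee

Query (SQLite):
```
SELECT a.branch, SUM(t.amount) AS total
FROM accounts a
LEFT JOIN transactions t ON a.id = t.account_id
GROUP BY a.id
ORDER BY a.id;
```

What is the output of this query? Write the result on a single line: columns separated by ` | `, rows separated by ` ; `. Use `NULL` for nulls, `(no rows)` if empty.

LEFT JOIN keeps every accounts row; unmatched ones get NULL for transactions columns.
Group by accounts.id and compute SUM(t.amount). SUM over an all-NULL group is NULL.
  1: ids {6, 14} → SUM(t.amount)=513
  2: ids {18, 29, 32} → SUM(t.amount)=556
  3: ids {7, 8, 24, 27} → SUM(t.amount)=790
  4: ids {11, 15} → SUM(t.amount)=465

Edinburgh | 513 ; Edinburgh | 556 ; Tokyo | 790 ; Edinburgh | 465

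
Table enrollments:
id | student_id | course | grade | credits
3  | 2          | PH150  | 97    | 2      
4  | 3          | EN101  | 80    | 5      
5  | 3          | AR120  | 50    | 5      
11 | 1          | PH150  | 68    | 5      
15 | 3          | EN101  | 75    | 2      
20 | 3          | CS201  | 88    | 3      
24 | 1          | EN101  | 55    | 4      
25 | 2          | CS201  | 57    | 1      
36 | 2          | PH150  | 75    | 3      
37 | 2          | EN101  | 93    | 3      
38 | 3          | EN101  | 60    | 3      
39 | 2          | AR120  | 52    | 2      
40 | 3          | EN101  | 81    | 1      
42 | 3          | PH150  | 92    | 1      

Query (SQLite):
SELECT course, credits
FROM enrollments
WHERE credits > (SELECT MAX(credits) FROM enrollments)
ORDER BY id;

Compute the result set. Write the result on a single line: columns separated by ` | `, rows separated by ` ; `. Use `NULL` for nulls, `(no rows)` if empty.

Scalar subquery: MAX(credits) over all enrollments rows = 5.
Keep rows where credits > that value.

(no rows)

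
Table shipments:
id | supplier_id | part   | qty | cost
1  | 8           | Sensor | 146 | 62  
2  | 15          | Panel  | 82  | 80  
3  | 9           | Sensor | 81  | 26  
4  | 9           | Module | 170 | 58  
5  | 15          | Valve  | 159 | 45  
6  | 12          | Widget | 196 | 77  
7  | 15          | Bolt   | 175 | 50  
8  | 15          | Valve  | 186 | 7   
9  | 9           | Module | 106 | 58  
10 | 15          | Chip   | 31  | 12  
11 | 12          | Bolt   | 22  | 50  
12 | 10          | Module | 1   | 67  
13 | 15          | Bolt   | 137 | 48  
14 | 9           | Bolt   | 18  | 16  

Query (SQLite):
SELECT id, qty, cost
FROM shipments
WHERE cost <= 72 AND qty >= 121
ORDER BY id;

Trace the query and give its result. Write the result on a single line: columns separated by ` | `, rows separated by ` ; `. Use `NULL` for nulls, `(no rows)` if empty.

1 | 146 | 62 ; 4 | 170 | 58 ; 5 | 159 | 45 ; 7 | 175 | 50 ; 8 | 186 | 7 ; 13 | 137 | 48

cost <= 72: ids {1, 3, 4, 5, 7, 8, 9, 10, 11, 12, 13, 14}
qty >= 121: ids {1, 4, 5, 6, 7, 8, 13}
Combine with AND.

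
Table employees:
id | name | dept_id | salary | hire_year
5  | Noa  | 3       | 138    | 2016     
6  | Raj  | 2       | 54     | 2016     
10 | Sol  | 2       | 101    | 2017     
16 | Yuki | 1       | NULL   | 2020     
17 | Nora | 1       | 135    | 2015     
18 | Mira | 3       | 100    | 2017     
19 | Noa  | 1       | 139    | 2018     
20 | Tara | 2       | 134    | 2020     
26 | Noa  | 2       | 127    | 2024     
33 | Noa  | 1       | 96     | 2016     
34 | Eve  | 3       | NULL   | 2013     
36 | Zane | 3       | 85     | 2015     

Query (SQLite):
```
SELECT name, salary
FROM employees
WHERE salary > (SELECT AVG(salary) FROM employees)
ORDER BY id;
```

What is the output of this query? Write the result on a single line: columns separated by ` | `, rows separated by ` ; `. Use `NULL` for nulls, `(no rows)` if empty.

Noa | 138 ; Nora | 135 ; Noa | 139 ; Tara | 134 ; Noa | 127

Scalar subquery: AVG(salary) over all employees rows = 110.9.
Keep rows where salary > that value.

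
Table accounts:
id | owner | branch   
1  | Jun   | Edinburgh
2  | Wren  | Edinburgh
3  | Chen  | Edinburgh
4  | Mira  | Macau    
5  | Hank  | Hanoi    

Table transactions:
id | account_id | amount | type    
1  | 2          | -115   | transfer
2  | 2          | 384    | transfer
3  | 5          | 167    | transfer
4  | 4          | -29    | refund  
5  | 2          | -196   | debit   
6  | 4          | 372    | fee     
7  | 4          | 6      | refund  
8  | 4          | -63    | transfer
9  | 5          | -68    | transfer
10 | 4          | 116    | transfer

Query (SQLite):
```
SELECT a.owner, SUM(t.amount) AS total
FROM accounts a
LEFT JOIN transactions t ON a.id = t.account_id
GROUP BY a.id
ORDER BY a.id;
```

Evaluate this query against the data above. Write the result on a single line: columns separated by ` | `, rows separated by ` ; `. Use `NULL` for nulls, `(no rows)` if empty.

Jun | NULL ; Wren | 73 ; Chen | NULL ; Mira | 402 ; Hank | 99

LEFT JOIN keeps every accounts row; unmatched ones get NULL for transactions columns.
Group by accounts.id and compute SUM(t.amount). SUM over an all-NULL group is NULL.
  1: ids {—} → SUM(t.amount)=NULL
  2: ids {1, 2, 5} → SUM(t.amount)=73
  3: ids {—} → SUM(t.amount)=NULL
  4: ids {4, 6, 7, 8, 10} → SUM(t.amount)=402
  5: ids {3, 9} → SUM(t.amount)=99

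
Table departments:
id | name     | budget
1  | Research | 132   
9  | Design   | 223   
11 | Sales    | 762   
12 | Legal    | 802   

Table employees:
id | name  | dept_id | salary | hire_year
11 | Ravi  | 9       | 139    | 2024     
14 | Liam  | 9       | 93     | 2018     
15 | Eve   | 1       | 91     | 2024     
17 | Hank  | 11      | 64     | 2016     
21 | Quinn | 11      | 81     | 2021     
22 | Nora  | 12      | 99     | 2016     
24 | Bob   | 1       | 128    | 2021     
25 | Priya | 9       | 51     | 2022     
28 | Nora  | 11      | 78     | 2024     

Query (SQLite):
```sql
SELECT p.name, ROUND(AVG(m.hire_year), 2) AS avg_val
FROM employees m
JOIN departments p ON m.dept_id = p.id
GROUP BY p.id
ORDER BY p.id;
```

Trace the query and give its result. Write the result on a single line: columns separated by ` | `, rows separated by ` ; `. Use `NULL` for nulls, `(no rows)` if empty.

Research | 2022.5 ; Design | 2021.33 ; Sales | 2020.33 ; Legal | 2016

Join each employees row to its departments via dept_id.
Group joined rows by departments.id; compute ROUND(AVG(m.hire_year), 2) per group.
  1: ids {15, 24} → ROUND(AVG(m.hire_year), 2)=2022.5
  9: ids {11, 14, 25} → ROUND(AVG(m.hire_year), 2)=2021.33
  11: ids {17, 21, 28} → ROUND(AVG(m.hire_year), 2)=2020.33
  12: ids {22} → ROUND(AVG(m.hire_year), 2)=2016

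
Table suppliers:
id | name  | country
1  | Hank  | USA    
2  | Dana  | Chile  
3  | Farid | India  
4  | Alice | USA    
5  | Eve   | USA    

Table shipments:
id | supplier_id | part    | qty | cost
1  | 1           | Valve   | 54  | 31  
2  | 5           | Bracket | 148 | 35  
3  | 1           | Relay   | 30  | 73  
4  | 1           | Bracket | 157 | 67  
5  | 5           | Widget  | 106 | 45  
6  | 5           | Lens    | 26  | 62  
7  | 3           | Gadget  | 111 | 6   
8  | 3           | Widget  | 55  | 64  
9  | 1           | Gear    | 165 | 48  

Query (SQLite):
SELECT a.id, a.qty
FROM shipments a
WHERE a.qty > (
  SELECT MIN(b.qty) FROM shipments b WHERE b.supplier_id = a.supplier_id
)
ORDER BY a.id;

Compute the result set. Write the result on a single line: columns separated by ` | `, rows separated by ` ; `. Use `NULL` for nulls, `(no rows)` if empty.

For each shipments row a, compute MIN(qty) over rows sharing a.supplier_id.
Keep row a if a.qty > that per-group MIN.
  supplier_id=1: MIN(qty) = 30
  supplier_id=3: MIN(qty) = 55
  supplier_id=5: MIN(qty) = 26

1 | 54 ; 2 | 148 ; 4 | 157 ; 5 | 106 ; 7 | 111 ; 9 | 165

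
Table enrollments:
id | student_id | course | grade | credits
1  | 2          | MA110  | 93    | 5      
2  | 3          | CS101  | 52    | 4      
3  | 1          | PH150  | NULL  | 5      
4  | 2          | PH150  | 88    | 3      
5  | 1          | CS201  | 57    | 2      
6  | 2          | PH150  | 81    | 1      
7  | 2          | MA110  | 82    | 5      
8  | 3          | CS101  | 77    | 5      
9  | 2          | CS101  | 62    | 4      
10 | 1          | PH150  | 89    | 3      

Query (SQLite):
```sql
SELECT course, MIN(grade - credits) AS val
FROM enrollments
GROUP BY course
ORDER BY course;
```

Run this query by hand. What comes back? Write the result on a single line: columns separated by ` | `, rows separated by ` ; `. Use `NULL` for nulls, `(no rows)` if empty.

For each row compute grade - credits.
Group by course; take MIN of the expression per group.
  CS101: ids {2, 8, 9} → MIN(grade - credits)=48
  CS201: ids {5} → MIN(grade - credits)=55
  MA110: ids {1, 7} → MIN(grade - credits)=77
  PH150: ids {3, 4, 6, 10} → MIN(grade - credits)=80

CS101 | 48 ; CS201 | 55 ; MA110 | 77 ; PH150 | 80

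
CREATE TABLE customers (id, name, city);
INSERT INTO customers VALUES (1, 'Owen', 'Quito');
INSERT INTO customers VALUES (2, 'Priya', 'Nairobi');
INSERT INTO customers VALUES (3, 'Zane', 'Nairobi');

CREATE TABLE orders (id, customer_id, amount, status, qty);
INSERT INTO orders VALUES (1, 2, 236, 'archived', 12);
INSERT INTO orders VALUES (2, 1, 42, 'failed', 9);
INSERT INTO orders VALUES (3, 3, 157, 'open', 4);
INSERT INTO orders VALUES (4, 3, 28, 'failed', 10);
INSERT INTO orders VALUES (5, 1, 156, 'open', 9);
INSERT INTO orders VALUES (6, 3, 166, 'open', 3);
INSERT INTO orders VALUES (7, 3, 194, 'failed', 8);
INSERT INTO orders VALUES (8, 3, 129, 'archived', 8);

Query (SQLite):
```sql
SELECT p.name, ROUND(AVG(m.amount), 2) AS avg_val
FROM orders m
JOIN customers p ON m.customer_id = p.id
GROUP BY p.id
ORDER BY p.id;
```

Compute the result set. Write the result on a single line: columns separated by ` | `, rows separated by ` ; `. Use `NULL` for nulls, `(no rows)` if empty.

Join each orders row to its customers via customer_id.
Group joined rows by customers.id; compute ROUND(AVG(m.amount), 2) per group.
  1: ids {2, 5} → ROUND(AVG(m.amount), 2)=99
  2: ids {1} → ROUND(AVG(m.amount), 2)=236
  3: ids {3, 4, 6, 7, 8} → ROUND(AVG(m.amount), 2)=134.8

Owen | 99 ; Priya | 236 ; Zane | 134.8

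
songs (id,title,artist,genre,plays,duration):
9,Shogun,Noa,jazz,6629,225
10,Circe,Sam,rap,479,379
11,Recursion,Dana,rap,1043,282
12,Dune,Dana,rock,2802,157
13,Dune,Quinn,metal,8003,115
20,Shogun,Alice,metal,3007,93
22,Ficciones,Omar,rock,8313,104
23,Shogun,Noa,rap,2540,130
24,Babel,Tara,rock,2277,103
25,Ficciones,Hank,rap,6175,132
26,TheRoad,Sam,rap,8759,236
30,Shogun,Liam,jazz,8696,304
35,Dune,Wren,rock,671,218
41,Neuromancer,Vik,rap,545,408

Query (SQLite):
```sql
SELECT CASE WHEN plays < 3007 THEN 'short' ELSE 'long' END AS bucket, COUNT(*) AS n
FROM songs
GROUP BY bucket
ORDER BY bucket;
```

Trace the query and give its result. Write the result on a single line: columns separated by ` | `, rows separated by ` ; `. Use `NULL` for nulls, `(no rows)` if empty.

long | 7 ; short | 7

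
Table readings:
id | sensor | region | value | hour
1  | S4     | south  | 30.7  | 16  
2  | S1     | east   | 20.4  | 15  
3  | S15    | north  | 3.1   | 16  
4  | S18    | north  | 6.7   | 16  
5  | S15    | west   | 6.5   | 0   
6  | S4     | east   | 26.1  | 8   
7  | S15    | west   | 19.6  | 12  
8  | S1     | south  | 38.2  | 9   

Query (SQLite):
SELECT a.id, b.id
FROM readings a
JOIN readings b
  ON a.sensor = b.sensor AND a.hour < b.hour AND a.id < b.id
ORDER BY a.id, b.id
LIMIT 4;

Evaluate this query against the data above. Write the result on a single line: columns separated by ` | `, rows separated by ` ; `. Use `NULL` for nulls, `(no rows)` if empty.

5 | 7

Pairs (a,b) with same sensor, a.hour < b.hour, a.id < b.id.
sensor groups: S1:{2,8} S15:{3,5,7} S18:{4} S4:{1,6}
Ordered by (a.id, b.id); first 4.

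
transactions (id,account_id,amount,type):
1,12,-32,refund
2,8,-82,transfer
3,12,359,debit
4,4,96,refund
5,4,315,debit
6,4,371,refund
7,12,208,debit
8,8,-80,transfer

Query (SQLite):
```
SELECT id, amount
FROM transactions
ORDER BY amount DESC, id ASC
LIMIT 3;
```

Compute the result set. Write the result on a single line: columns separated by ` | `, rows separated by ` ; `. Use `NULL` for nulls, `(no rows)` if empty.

6 | 371 ; 3 | 359 ; 5 | 315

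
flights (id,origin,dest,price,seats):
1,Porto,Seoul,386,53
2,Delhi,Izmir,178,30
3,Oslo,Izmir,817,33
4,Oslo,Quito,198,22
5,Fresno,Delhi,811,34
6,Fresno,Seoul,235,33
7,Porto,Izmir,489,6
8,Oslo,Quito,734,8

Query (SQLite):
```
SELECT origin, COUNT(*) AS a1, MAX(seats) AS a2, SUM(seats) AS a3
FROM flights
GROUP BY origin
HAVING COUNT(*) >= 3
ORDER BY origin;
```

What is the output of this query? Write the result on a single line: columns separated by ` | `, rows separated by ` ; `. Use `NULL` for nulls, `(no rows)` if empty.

Oslo | 3 | 33 | 63

Group flights by origin.
Per group compute: COUNT(*), MAX(seats), SUM(seats).
HAVING: drop groups with fewer than 3 rows.
  Delhi: ids {2} → COUNT(*)=1, MAX(seats)=30, SUM(seats)=30
  Fresno: ids {5, 6} → COUNT(*)=2, MAX(seats)=34, SUM(seats)=67
  Oslo: ids {3, 4, 8} → COUNT(*)=3, MAX(seats)=33, SUM(seats)=63
  Porto: ids {1, 7} → COUNT(*)=2, MAX(seats)=53, SUM(seats)=59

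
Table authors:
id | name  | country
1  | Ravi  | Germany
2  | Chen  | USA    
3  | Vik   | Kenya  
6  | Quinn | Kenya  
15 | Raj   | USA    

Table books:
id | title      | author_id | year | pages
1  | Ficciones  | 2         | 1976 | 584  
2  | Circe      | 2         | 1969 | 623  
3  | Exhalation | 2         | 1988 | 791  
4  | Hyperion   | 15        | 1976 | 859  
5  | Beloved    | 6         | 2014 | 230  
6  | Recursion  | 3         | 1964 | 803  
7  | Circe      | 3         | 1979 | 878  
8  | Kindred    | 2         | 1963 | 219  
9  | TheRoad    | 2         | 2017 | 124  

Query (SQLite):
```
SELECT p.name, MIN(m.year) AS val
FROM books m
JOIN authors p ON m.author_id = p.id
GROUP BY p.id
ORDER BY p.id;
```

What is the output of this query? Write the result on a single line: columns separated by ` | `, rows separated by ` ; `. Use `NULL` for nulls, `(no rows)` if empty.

Join each books row to its authors via author_id.
Group joined rows by authors.id; compute MIN(m.year) per group.
  2: ids {1, 2, 3, 8, 9} → MIN(m.year)=1963
  3: ids {6, 7} → MIN(m.year)=1964
  6: ids {5} → MIN(m.year)=2014
  15: ids {4} → MIN(m.year)=1976

Chen | 1963 ; Vik | 1964 ; Quinn | 2014 ; Raj | 1976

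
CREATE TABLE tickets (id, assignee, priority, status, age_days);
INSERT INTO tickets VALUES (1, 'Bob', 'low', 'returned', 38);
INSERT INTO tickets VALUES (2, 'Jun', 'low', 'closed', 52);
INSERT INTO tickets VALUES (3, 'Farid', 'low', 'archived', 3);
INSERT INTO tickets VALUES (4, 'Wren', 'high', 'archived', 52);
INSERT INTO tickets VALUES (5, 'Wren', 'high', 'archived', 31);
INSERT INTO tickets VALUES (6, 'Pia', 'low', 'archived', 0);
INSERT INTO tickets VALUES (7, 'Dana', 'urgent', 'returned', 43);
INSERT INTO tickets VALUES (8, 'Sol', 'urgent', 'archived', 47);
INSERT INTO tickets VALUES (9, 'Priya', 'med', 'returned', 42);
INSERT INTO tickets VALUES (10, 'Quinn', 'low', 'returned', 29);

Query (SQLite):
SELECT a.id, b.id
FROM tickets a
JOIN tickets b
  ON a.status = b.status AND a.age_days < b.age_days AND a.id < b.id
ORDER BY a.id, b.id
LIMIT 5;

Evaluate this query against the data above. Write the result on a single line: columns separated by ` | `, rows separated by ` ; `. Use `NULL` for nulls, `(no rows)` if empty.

Pairs (a,b) with same status, a.age_days < b.age_days, a.id < b.id.
status groups: archived:{3,4,5,6,8} closed:{2} returned:{1,7,9,10}
Ordered by (a.id, b.id); first 5.

1 | 7 ; 1 | 9 ; 3 | 4 ; 3 | 5 ; 3 | 8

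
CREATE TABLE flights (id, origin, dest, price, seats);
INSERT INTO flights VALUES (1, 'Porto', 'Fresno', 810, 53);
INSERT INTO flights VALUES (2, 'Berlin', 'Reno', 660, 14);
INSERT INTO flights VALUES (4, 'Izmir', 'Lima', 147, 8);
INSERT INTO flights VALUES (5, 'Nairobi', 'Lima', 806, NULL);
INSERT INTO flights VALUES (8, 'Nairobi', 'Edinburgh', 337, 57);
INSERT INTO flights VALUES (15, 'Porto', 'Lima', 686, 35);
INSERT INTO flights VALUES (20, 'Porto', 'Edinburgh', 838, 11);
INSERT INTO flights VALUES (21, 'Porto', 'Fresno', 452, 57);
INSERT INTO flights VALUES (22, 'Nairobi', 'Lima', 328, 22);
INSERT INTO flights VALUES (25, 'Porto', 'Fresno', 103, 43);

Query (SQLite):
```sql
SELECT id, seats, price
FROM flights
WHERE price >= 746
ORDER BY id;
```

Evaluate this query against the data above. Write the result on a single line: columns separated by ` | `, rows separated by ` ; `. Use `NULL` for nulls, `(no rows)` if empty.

1 | 53 | 810 ; 5 | NULL | 806 ; 20 | 11 | 838

price >= 746: ids {1, 5, 20}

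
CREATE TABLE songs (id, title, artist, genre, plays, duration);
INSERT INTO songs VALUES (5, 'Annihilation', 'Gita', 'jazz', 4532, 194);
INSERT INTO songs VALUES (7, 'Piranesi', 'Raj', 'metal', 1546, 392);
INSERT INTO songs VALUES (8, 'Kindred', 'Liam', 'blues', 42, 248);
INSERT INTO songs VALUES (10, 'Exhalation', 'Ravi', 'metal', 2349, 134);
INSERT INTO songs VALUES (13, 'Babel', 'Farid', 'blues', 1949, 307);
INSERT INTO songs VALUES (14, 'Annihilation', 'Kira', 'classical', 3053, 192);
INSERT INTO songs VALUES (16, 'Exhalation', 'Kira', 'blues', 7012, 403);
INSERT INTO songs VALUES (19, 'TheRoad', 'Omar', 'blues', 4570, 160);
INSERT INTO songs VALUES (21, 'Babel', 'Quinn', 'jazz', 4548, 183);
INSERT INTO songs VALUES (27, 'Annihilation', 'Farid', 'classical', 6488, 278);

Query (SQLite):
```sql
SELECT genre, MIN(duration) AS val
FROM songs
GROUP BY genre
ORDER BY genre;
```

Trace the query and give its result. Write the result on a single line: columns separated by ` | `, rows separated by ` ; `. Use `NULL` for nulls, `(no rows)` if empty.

Partition songs by genre; compute MIN(duration) within each group.
  blues: ids {8, 13, 16, 19} → MIN(duration)=160
  classical: ids {14, 27} → MIN(duration)=192
  jazz: ids {5, 21} → MIN(duration)=183
  metal: ids {7, 10} → MIN(duration)=134

blues | 160 ; classical | 192 ; jazz | 183 ; metal | 134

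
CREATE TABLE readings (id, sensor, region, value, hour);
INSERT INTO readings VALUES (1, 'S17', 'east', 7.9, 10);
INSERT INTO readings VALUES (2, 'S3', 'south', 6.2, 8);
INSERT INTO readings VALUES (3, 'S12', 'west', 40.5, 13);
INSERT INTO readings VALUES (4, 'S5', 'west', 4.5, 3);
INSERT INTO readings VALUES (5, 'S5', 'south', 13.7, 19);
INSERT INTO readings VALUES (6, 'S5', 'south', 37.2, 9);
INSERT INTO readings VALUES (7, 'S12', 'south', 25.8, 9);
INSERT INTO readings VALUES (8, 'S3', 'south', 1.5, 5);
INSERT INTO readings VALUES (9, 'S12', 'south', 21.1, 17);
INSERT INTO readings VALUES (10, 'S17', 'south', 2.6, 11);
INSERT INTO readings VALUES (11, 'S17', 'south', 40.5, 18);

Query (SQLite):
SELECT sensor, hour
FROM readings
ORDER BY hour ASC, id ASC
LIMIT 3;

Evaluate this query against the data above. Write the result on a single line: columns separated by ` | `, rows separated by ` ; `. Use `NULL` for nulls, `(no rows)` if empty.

S5 | 3 ; S3 | 5 ; S3 | 8

Sort by hour asc, tiebreak id asc: (3, id=4), (5, id=8), (8, id=2), (9, id=6), (9, id=7), (10, id=1) …. Take first 3.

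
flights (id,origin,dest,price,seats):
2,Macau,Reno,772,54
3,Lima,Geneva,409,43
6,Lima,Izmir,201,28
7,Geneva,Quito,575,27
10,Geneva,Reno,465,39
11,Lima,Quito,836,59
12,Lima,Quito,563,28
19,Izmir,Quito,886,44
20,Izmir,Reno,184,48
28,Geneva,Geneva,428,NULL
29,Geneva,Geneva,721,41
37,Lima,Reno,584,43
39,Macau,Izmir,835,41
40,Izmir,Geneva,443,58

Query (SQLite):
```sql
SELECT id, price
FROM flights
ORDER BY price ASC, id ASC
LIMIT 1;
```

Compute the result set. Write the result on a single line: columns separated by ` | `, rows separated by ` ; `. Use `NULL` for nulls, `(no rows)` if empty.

Sort by price asc, tiebreak id asc: (184, id=20), (201, id=6), (409, id=3), (428, id=28) …. Take first 1.

20 | 184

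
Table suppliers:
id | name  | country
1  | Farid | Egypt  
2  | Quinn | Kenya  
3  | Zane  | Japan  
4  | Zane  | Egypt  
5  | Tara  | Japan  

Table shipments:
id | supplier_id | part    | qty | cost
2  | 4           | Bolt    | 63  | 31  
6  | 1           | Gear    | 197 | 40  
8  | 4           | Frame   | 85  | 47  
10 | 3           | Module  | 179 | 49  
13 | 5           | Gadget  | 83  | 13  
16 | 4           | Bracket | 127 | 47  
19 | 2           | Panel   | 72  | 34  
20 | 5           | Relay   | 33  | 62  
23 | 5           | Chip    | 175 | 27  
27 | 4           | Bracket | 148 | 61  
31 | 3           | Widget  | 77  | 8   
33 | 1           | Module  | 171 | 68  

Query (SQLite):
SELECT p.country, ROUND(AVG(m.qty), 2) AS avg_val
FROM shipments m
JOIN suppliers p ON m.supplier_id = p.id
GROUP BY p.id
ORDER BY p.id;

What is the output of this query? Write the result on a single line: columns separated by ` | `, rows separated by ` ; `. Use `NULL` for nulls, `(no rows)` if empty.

Join each shipments row to its suppliers via supplier_id.
Group joined rows by suppliers.id; compute ROUND(AVG(m.qty), 2) per group.
  1: ids {6, 33} → ROUND(AVG(m.qty), 2)=184
  2: ids {19} → ROUND(AVG(m.qty), 2)=72
  3: ids {10, 31} → ROUND(AVG(m.qty), 2)=128
  4: ids {2, 8, 16, 27} → ROUND(AVG(m.qty), 2)=105.75
  5: ids {13, 20, 23} → ROUND(AVG(m.qty), 2)=97

Egypt | 184 ; Kenya | 72 ; Japan | 128 ; Egypt | 105.75 ; Japan | 97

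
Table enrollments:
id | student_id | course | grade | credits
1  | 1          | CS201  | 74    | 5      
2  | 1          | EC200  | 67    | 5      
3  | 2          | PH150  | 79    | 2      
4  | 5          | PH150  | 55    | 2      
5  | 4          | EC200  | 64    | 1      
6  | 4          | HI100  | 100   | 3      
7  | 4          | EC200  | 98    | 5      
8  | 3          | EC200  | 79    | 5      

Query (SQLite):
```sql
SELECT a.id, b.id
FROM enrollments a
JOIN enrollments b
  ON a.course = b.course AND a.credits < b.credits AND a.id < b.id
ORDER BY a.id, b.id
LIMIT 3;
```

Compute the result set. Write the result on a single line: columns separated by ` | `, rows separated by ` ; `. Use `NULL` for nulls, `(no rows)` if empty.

Pairs (a,b) with same course, a.credits < b.credits, a.id < b.id.
course groups: CS201:{1} EC200:{2,5,7,8} HI100:{6} PH150:{3,4}
Ordered by (a.id, b.id); first 3.

5 | 7 ; 5 | 8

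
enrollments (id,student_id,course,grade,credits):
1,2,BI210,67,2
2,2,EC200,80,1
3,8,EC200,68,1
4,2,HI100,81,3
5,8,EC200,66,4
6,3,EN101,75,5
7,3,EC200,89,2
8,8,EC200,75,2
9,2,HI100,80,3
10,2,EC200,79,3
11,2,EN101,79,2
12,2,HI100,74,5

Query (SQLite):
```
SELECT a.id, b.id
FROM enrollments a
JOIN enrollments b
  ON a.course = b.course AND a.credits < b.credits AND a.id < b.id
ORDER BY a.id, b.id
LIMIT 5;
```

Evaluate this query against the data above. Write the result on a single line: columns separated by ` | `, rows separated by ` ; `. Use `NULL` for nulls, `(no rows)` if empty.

Pairs (a,b) with same course, a.credits < b.credits, a.id < b.id.
course groups: BI210:{1} EC200:{2,3,5,7,8,10} EN101:{6,11} HI100:{4,9,12}
Ordered by (a.id, b.id); first 5.

2 | 5 ; 2 | 7 ; 2 | 8 ; 2 | 10 ; 3 | 5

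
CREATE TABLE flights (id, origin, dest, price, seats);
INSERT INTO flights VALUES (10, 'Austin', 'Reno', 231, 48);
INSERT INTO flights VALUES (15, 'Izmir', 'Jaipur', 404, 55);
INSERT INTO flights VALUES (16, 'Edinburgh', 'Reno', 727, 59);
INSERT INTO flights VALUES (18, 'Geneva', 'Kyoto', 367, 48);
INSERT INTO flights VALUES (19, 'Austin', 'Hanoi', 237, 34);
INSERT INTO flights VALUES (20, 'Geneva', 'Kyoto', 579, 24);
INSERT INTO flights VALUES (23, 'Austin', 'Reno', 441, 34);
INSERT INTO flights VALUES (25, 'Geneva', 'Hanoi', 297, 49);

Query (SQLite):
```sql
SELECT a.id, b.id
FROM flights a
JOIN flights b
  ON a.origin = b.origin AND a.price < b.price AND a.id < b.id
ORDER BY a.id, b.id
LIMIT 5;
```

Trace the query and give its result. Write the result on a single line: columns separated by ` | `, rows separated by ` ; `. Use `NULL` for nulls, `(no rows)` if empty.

10 | 19 ; 10 | 23 ; 18 | 20 ; 19 | 23

Pairs (a,b) with same origin, a.price < b.price, a.id < b.id.
origin groups: Austin:{10,19,23} Edinburgh:{16} Geneva:{18,20,25} Izmir:{15}
Ordered by (a.id, b.id); first 5.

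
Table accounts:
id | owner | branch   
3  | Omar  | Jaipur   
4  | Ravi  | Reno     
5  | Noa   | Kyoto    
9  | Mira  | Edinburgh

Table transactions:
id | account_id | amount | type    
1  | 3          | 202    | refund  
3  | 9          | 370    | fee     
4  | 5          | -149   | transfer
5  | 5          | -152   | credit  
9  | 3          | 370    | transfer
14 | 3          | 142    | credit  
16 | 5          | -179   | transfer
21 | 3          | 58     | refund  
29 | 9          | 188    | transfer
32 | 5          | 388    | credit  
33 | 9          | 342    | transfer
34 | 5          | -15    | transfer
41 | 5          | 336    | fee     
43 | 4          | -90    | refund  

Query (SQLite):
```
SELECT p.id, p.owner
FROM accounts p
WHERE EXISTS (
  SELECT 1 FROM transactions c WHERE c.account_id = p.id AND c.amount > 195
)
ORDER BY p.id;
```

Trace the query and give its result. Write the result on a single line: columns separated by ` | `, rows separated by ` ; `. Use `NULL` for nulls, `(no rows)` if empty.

For each accounts row, check whether any transactions with matching account_id has amount > 195.
Keep rows where that is true.

3 | Omar ; 5 | Noa ; 9 | Mira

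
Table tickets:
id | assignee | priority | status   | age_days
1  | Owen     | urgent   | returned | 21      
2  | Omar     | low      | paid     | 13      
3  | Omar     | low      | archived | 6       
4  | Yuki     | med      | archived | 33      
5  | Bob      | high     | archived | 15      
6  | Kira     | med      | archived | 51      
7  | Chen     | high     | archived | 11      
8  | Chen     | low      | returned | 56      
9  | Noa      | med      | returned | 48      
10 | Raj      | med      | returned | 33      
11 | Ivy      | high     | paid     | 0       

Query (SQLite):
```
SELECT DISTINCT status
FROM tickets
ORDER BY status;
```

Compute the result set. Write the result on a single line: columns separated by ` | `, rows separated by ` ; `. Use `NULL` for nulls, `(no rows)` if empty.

Collect distinct status values from tickets.

archived ; paid ; returned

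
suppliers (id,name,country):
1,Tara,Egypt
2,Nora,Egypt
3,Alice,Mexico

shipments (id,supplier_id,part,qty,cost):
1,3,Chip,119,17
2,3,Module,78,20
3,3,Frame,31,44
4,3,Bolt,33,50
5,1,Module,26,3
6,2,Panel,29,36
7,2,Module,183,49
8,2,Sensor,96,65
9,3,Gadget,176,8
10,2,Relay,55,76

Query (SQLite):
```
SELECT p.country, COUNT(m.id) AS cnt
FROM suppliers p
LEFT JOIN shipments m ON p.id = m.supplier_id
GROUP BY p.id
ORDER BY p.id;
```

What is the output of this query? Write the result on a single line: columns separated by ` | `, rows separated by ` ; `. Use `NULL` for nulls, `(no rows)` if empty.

LEFT JOIN keeps every suppliers row; unmatched ones get NULL for shipments columns.
Group by suppliers.id and compute COUNT(m.id). COUNT(col) of an all-NULL group is 0.
  1: ids {5} → COUNT(m.id)=1
  2: ids {6, 7, 8, 10} → COUNT(m.id)=4
  3: ids {1, 2, 3, 4, 9} → COUNT(m.id)=5

Egypt | 1 ; Egypt | 4 ; Mexico | 5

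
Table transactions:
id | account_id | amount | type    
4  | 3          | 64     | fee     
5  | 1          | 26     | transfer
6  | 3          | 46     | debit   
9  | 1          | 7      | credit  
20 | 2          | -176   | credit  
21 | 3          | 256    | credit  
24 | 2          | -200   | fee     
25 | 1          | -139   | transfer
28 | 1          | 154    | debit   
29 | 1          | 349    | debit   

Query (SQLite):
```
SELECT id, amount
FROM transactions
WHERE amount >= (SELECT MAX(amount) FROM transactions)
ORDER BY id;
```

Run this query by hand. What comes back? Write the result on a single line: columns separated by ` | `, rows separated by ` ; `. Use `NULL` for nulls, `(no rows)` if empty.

29 | 349

Scalar subquery: MAX(amount) over all transactions rows = 349.
Keep rows where amount >= that value.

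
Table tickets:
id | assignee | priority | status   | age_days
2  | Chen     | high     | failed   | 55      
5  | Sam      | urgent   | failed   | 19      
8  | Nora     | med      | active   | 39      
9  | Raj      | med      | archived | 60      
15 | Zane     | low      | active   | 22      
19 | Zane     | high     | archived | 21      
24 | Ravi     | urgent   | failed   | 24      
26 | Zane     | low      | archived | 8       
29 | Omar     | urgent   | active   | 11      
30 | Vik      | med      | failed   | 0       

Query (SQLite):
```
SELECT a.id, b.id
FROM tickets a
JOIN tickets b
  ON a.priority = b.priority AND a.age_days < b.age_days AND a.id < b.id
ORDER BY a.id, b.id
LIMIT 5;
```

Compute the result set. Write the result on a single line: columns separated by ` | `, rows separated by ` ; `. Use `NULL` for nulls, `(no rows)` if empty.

5 | 24 ; 8 | 9

Pairs (a,b) with same priority, a.age_days < b.age_days, a.id < b.id.
priority groups: high:{2,19} low:{15,26} med:{8,9,30} urgent:{5,24,29}
Ordered by (a.id, b.id); first 5.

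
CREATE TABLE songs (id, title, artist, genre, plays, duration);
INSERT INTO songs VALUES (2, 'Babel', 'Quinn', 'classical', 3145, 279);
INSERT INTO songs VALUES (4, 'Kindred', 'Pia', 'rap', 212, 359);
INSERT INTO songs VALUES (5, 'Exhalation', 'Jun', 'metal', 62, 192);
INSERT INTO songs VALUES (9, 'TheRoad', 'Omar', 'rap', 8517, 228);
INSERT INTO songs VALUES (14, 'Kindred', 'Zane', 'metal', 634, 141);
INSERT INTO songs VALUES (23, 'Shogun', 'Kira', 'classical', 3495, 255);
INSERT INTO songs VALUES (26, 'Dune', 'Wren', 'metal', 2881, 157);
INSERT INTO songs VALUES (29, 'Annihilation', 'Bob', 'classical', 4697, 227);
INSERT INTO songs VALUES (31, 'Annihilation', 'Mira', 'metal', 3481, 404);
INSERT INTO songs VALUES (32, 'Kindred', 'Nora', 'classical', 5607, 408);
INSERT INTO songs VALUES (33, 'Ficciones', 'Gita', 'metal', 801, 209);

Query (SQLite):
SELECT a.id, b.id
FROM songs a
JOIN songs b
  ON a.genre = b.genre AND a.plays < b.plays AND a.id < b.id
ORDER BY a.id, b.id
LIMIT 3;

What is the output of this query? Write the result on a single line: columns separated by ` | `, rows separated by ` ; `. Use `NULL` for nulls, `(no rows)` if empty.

Pairs (a,b) with same genre, a.plays < b.plays, a.id < b.id.
genre groups: classical:{2,23,29,32} metal:{5,14,26,31,33} rap:{4,9}
Ordered by (a.id, b.id); first 3.

2 | 23 ; 2 | 29 ; 2 | 32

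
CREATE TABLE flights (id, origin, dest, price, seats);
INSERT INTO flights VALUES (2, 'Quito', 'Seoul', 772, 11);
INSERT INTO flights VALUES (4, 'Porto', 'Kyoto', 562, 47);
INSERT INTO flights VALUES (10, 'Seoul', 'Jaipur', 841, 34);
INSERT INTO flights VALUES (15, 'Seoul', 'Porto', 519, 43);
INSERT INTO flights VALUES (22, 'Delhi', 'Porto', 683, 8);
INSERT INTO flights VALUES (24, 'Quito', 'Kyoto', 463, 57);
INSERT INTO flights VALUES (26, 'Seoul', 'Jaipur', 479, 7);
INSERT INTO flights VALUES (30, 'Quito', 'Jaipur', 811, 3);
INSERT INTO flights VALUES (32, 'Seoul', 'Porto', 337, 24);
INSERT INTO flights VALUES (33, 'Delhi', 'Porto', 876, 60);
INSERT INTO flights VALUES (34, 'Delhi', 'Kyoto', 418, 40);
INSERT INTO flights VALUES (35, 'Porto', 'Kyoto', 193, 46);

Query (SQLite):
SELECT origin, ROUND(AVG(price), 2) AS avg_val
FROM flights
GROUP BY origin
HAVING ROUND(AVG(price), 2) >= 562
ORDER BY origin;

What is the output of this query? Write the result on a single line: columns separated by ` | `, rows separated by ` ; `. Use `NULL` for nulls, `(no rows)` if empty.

Delhi | 659 ; Quito | 682

Partition flights by origin; compute ROUND(AVG(price), 2) within each group.
HAVING: keep groups where ROUND(AVG(price), 2) >= 562.
  Delhi: ids {22, 33, 34} → ROUND(AVG(price), 2)=659
  Porto: ids {4, 35} → ROUND(AVG(price), 2)=377.5
  Quito: ids {2, 24, 30} → ROUND(AVG(price), 2)=682
  Seoul: ids {10, 15, 26, 32} → ROUND(AVG(price), 2)=544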